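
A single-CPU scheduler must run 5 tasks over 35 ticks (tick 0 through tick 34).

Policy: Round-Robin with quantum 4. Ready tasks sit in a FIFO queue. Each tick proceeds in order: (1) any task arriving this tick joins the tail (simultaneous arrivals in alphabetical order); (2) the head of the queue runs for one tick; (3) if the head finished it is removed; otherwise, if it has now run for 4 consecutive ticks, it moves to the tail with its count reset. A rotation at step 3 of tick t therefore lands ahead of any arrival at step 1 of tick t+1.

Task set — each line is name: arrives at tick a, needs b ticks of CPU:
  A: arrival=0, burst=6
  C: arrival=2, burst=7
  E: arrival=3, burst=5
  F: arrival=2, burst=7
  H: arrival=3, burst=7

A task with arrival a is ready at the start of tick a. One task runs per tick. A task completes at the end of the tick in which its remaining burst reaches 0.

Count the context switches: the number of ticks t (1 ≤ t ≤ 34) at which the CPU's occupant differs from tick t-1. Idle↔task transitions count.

t=0: queue=[A] q_used=0 → run A
t=1: queue=[A] q_used=1 → run A
t=2: queue=[A,C,F] q_used=2 → run A
t=3: queue=[A,C,F,E,H] q_used=3 → run A
t=4: queue=[C,F,E,H,A] q_used=0 → run C
t=5: queue=[C,F,E,H,A] q_used=1 → run C
t=6: queue=[C,F,E,H,A] q_used=2 → run C
t=7: queue=[C,F,E,H,A] q_used=3 → run C
t=8: queue=[F,E,H,A,C] q_used=0 → run F
t=9: queue=[F,E,H,A,C] q_used=1 → run F
t=10: queue=[F,E,H,A,C] q_used=2 → run F
t=11: queue=[F,E,H,A,C] q_used=3 → run F
t=12: queue=[E,H,A,C,F] q_used=0 → run E
t=13: queue=[E,H,A,C,F] q_used=1 → run E
t=14: queue=[E,H,A,C,F] q_used=2 → run E
t=15: queue=[E,H,A,C,F] q_used=3 → run E
t=16: queue=[H,A,C,F,E] q_used=0 → run H
t=17: queue=[H,A,C,F,E] q_used=1 → run H
t=18: queue=[H,A,C,F,E] q_used=2 → run H
t=19: queue=[H,A,C,F,E] q_used=3 → run H
t=20: queue=[A,C,F,E,H] q_used=0 → run A
t=21: queue=[A,C,F,E,H] q_used=1 → run A
t=22: queue=[C,F,E,H] q_used=0 → run C
t=23: queue=[C,F,E,H] q_used=1 → run C
t=24: queue=[C,F,E,H] q_used=2 → run C
t=25: queue=[F,E,H] q_used=0 → run F
t=26: queue=[F,E,H] q_used=1 → run F
t=27: queue=[F,E,H] q_used=2 → run F
t=28: queue=[E,H] q_used=0 → run E
t=29: queue=[H] q_used=0 → run H
t=30: queue=[H] q_used=1 → run H
t=31: queue=[H] q_used=2 → run H
t=32: (idle)
t=33: (idle)
t=34: (idle)

context switches = 10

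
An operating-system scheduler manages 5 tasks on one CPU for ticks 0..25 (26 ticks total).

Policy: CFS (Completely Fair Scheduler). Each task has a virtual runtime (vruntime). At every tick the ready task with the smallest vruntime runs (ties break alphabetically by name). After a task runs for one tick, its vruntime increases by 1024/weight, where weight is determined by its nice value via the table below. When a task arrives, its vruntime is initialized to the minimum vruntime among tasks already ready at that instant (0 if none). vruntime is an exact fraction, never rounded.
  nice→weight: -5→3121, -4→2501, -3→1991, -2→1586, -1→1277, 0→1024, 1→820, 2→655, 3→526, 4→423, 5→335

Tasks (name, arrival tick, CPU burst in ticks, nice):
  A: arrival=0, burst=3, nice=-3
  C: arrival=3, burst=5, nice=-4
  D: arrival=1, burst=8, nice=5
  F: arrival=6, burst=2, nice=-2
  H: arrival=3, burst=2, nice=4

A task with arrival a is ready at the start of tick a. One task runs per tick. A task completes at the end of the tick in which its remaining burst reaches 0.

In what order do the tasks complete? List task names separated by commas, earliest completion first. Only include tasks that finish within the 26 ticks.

completion order = A, F, C, H, D

t=0: vr[A=0] → run A
t=1: vr[A=1024/1991 D=1024/1991] → run A
t=2: vr[A=2048/1991 D=1024/1991] → run D
t=3: vr[A=2048/1991 C=2048/1991 D=2381824/666985 H=2048/1991] → run A
t=4: vr[C=2048/1991 D=2381824/666985 H=2048/1991] → run C
t=5: vr[C=7160832/4979491 D=2381824/666985 H=2048/1991] → run H
t=6: vr[C=7160832/4979491 D=2381824/666985 F=7160832/4979491 H=2905088/842193] → run C
t=7: vr[C=9199616/4979491 D=2381824/666985 F=7160832/4979491 H=2905088/842193] → run F
t=8: vr[C=9199616/4979491 D=2381824/666985 F=134885888/64733383 H=2905088/842193] → run C
t=9: vr[C=11238400/4979491 D=2381824/666985 F=134885888/64733383 H=2905088/842193] → run F
t=10: vr[C=11238400/4979491 D=2381824/666985 H=2905088/842193] → run C
t=11: vr[C=13277184/4979491 D=2381824/666985 H=2905088/842193] → run C
t=12: vr[D=2381824/666985 H=2905088/842193] → run H
t=13: vr[D=2381824/666985] → run D
t=14: vr[D=4420608/666985] → run D
t=15: vr[D=6459392/666985] → run D
t=16: vr[D=8498176/666985] → run D
t=17: vr[D=2107392/133397] → run D
t=18: vr[D=12575744/666985] → run D
t=19: vr[D=14614528/666985] → run D
t=20: (idle)
t=21: (idle)
t=22: (idle)
t=23: (idle)
t=24: (idle)
t=25: (idle)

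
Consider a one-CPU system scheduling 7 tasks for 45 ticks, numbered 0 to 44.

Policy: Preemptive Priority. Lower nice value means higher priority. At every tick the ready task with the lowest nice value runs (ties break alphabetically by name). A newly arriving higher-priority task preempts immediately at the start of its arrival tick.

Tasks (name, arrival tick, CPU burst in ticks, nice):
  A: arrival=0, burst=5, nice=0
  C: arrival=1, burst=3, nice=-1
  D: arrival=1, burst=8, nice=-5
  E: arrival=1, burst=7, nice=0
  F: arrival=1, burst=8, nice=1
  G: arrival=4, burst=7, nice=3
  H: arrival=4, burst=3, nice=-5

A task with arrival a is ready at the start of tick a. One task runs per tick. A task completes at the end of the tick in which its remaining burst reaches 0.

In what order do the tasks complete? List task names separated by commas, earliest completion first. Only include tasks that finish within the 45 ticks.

t=0: ready={A} → run A
t=1: ready={A,C,D,E,F} → run D
t=2: ready={A,C,D,E,F} → run D
t=3: ready={A,C,D,E,F} → run D
t=4: ready={A,C,D,E,F,G,H} → run D
t=5: ready={A,C,D,E,F,G,H} → run D
t=6: ready={A,C,D,E,F,G,H} → run D
t=7: ready={A,C,D,E,F,G,H} → run D
t=8: ready={A,C,D,E,F,G,H} → run D
t=9: ready={A,C,E,F,G,H} → run H
t=10: ready={A,C,E,F,G,H} → run H
t=11: ready={A,C,E,F,G,H} → run H
t=12: ready={A,C,E,F,G} → run C
t=13: ready={A,C,E,F,G} → run C
t=14: ready={A,C,E,F,G} → run C
t=15: ready={A,E,F,G} → run A
t=16: ready={A,E,F,G} → run A
t=17: ready={A,E,F,G} → run A
t=18: ready={A,E,F,G} → run A
t=19: ready={E,F,G} → run E
t=20: ready={E,F,G} → run E
t=21: ready={E,F,G} → run E
t=22: ready={E,F,G} → run E
t=23: ready={E,F,G} → run E
t=24: ready={E,F,G} → run E
t=25: ready={E,F,G} → run E
t=26: ready={F,G} → run F
t=27: ready={F,G} → run F
t=28: ready={F,G} → run F
t=29: ready={F,G} → run F
t=30: ready={F,G} → run F
t=31: ready={F,G} → run F
t=32: ready={F,G} → run F
t=33: ready={F,G} → run F
t=34: ready={G} → run G
t=35: ready={G} → run G
t=36: ready={G} → run G
t=37: ready={G} → run G
t=38: ready={G} → run G
t=39: ready={G} → run G
t=40: ready={G} → run G
t=41: (idle)
t=42: (idle)
t=43: (idle)
t=44: (idle)

completion order = D, H, C, A, E, F, G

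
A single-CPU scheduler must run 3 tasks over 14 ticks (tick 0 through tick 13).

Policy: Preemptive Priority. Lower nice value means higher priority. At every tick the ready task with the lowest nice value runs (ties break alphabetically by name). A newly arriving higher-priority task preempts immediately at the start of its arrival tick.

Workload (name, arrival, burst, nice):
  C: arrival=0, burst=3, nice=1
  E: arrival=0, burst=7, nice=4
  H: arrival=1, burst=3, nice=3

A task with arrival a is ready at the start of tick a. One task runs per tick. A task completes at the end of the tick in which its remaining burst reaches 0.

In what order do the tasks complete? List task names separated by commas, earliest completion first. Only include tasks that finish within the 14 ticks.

t=0: ready={C,E} → run C
t=1: ready={C,E,H} → run C
t=2: ready={C,E,H} → run C
t=3: ready={E,H} → run H
t=4: ready={E,H} → run H
t=5: ready={E,H} → run H
t=6: ready={E} → run E
t=7: ready={E} → run E
t=8: ready={E} → run E
t=9: ready={E} → run E
t=10: ready={E} → run E
t=11: ready={E} → run E
t=12: ready={E} → run E
t=13: (idle)

completion order = C, H, E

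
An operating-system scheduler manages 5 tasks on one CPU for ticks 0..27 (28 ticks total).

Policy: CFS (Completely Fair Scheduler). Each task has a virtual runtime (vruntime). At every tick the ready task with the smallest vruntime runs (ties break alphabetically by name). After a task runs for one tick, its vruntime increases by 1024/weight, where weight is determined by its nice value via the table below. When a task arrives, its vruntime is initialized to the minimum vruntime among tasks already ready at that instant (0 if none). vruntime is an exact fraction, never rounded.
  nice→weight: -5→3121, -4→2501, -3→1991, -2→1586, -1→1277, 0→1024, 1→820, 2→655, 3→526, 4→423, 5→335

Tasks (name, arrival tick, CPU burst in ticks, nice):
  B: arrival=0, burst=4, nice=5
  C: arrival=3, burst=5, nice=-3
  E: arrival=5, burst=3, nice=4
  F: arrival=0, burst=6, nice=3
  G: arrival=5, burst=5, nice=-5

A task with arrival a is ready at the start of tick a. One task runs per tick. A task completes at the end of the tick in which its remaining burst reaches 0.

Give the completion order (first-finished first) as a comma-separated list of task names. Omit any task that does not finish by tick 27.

completion order = G, C, E, B, F

t=0: vr[B=0 F=0] → run B
t=1: vr[B=1024/335 F=0] → run F
t=2: vr[B=1024/335 F=512/263] → run F
t=3: vr[B=1024/335 C=1024/335 F=1024/263] → run B
t=4: vr[B=2048/335 C=1024/335 F=1024/263] → run C
t=5: vr[B=2048/335 C=2381824/666985 E=2381824/666985 F=1024/263 G=2381824/666985] → run C
t=6: vr[B=2048/335 C=2724864/666985 E=2381824/666985 F=1024/263 G=2381824/666985] → run E
t=7: vr[B=2048/335 C=2724864/666985 E=1690504192/282134655 F=1024/263 G=2381824/666985] → run G
t=8: vr[B=2048/335 C=2724864/666985 E=1690504192/282134655 F=1024/263 G=8116665344/2081660185] → run F
t=9: vr[B=2048/335 C=2724864/666985 E=1690504192/282134655 F=1536/263 G=8116665344/2081660185] → run G
t=10: vr[B=2048/335 C=2724864/666985 E=1690504192/282134655 F=1536/263 G=8799657984/2081660185] → run C
t=11: vr[B=2048/335 C=3067904/666985 E=1690504192/282134655 F=1536/263 G=8799657984/2081660185] → run G
t=12: vr[B=2048/335 C=3067904/666985 E=1690504192/282134655 F=1536/263 G=9482650624/2081660185] → run G
t=13: vr[B=2048/335 C=3067904/666985 E=1690504192/282134655 F=1536/263 G=10165643264/2081660185] → run C
t=14: vr[B=2048/335 C=3410944/666985 E=1690504192/282134655 F=1536/263 G=10165643264/2081660185] → run G
t=15: vr[B=2048/335 C=3410944/666985 E=1690504192/282134655 F=1536/263] → run C
t=16: vr[B=2048/335 E=1690504192/282134655 F=1536/263] → run F
t=17: vr[B=2048/335 E=1690504192/282134655 F=2048/263] → run E
t=18: vr[B=2048/335 E=2373496832/282134655 F=2048/263] → run B
t=19: vr[B=3072/335 E=2373496832/282134655 F=2048/263] → run F
t=20: vr[B=3072/335 E=2373496832/282134655 F=2560/263] → run E
t=21: vr[B=3072/335 F=2560/263] → run B
t=22: vr[F=2560/263] → run F
t=23: (idle)
t=24: (idle)
t=25: (idle)
t=26: (idle)
t=27: (idle)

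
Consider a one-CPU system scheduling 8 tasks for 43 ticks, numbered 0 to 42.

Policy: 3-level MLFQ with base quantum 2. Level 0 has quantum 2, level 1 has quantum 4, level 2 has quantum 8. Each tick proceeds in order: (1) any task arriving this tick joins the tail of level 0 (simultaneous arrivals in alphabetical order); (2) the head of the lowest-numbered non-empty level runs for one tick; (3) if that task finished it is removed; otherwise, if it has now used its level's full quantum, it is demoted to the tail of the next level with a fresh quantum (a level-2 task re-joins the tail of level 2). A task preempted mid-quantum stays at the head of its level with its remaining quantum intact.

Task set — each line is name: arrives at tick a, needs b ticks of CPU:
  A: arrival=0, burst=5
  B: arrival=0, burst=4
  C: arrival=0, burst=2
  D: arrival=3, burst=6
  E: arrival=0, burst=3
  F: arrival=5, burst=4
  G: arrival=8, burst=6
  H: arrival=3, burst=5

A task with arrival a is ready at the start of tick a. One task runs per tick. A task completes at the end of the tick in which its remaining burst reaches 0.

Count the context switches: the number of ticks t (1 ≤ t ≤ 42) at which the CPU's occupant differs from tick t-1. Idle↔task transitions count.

context switches = 15

t=0: L0/L1/L2 = ABCE/-/- → run A
t=1: L0/L1/L2 = ABCE/-/- → run A
t=2: L0/L1/L2 = BCE/A/- → run B
t=3: L0/L1/L2 = BCEDH/A/- → run B
t=4: L0/L1/L2 = CEDH/AB/- → run C
t=5: L0/L1/L2 = CEDHF/AB/- → run C
t=6: L0/L1/L2 = EDHF/AB/- → run E
t=7: L0/L1/L2 = EDHF/AB/- → run E
t=8: L0/L1/L2 = DHFG/ABE/- → run D
t=9: L0/L1/L2 = DHFG/ABE/- → run D
t=10: L0/L1/L2 = HFG/ABED/- → run H
t=11: L0/L1/L2 = HFG/ABED/- → run H
t=12: L0/L1/L2 = FG/ABEDH/- → run F
t=13: L0/L1/L2 = FG/ABEDH/- → run F
t=14: L0/L1/L2 = G/ABEDHF/- → run G
t=15: L0/L1/L2 = G/ABEDHF/- → run G
t=16: L0/L1/L2 = -/ABEDHFG/- → run A
t=17: L0/L1/L2 = -/ABEDHFG/- → run A
t=18: L0/L1/L2 = -/ABEDHFG/- → run A
t=19: L0/L1/L2 = -/BEDHFG/- → run B
t=20: L0/L1/L2 = -/BEDHFG/- → run B
t=21: L0/L1/L2 = -/EDHFG/- → run E
t=22: L0/L1/L2 = -/DHFG/- → run D
t=23: L0/L1/L2 = -/DHFG/- → run D
t=24: L0/L1/L2 = -/DHFG/- → run D
t=25: L0/L1/L2 = -/DHFG/- → run D
t=26: L0/L1/L2 = -/HFG/- → run H
t=27: L0/L1/L2 = -/HFG/- → run H
t=28: L0/L1/L2 = -/HFG/- → run H
t=29: L0/L1/L2 = -/FG/- → run F
t=30: L0/L1/L2 = -/FG/- → run F
t=31: L0/L1/L2 = -/G/- → run G
t=32: L0/L1/L2 = -/G/- → run G
t=33: L0/L1/L2 = -/G/- → run G
t=34: L0/L1/L2 = -/G/- → run G
t=35: (idle)
t=36: (idle)
t=37: (idle)
t=38: (idle)
t=39: (idle)
t=40: (idle)
t=41: (idle)
t=42: (idle)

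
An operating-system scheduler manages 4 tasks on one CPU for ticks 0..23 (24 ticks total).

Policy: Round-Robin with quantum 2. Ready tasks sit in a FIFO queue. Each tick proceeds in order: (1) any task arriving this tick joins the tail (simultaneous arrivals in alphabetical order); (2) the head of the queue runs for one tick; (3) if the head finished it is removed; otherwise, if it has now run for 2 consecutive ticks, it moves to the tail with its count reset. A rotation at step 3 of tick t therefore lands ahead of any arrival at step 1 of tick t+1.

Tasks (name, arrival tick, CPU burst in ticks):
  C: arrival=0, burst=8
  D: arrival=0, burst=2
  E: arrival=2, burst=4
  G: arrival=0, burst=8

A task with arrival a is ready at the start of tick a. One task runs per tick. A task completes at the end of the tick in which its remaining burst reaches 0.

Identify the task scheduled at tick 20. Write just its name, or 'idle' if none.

running at tick 20 = G

t=0: queue=[C,D,G] q_used=0 → run C
t=1: queue=[C,D,G] q_used=1 → run C
t=2: queue=[D,G,C,E] q_used=0 → run D
t=3: queue=[D,G,C,E] q_used=1 → run D
t=4: queue=[G,C,E] q_used=0 → run G
t=5: queue=[G,C,E] q_used=1 → run G
t=6: queue=[C,E,G] q_used=0 → run C
t=7: queue=[C,E,G] q_used=1 → run C
t=8: queue=[E,G,C] q_used=0 → run E
t=9: queue=[E,G,C] q_used=1 → run E
t=10: queue=[G,C,E] q_used=0 → run G
t=11: queue=[G,C,E] q_used=1 → run G
t=12: queue=[C,E,G] q_used=0 → run C
t=13: queue=[C,E,G] q_used=1 → run C
t=14: queue=[E,G,C] q_used=0 → run E
t=15: queue=[E,G,C] q_used=1 → run E
t=16: queue=[G,C] q_used=0 → run G
t=17: queue=[G,C] q_used=1 → run G
t=18: queue=[C,G] q_used=0 → run C
t=19: queue=[C,G] q_used=1 → run C
t=20: queue=[G] q_used=0 → run G
t=21: queue=[G] q_used=1 → run G
t=22: (idle)
t=23: (idle)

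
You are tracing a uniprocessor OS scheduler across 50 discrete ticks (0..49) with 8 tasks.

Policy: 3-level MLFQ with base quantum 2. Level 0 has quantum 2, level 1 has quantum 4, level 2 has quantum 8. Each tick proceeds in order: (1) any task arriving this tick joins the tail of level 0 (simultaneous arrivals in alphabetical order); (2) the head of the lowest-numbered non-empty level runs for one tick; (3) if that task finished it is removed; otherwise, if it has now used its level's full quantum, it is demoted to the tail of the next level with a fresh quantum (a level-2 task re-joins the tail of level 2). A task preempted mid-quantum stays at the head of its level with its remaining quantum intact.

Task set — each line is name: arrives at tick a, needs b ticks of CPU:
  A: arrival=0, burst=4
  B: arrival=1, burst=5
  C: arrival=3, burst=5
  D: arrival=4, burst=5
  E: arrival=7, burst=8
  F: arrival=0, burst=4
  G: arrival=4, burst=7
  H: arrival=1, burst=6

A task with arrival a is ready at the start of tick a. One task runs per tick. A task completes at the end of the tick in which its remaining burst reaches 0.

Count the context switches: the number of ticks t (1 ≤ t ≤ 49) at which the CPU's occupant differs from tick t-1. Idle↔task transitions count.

context switches = 18

t=0: L0/L1/L2 = AF/-/- → run A
t=1: L0/L1/L2 = AFBH/-/- → run A
t=2: L0/L1/L2 = FBH/A/- → run F
t=3: L0/L1/L2 = FBHC/A/- → run F
t=4: L0/L1/L2 = BHCDG/AF/- → run B
t=5: L0/L1/L2 = BHCDG/AF/- → run B
t=6: L0/L1/L2 = HCDG/AFB/- → run H
t=7: L0/L1/L2 = HCDGE/AFB/- → run H
t=8: L0/L1/L2 = CDGE/AFBH/- → run C
t=9: L0/L1/L2 = CDGE/AFBH/- → run C
t=10: L0/L1/L2 = DGE/AFBHC/- → run D
t=11: L0/L1/L2 = DGE/AFBHC/- → run D
t=12: L0/L1/L2 = GE/AFBHCD/- → run G
t=13: L0/L1/L2 = GE/AFBHCD/- → run G
t=14: L0/L1/L2 = E/AFBHCDG/- → run E
t=15: L0/L1/L2 = E/AFBHCDG/- → run E
t=16: L0/L1/L2 = -/AFBHCDGE/- → run A
t=17: L0/L1/L2 = -/AFBHCDGE/- → run A
t=18: L0/L1/L2 = -/FBHCDGE/- → run F
t=19: L0/L1/L2 = -/FBHCDGE/- → run F
t=20: L0/L1/L2 = -/BHCDGE/- → run B
t=21: L0/L1/L2 = -/BHCDGE/- → run B
t=22: L0/L1/L2 = -/BHCDGE/- → run B
t=23: L0/L1/L2 = -/HCDGE/- → run H
t=24: L0/L1/L2 = -/HCDGE/- → run H
t=25: L0/L1/L2 = -/HCDGE/- → run H
t=26: L0/L1/L2 = -/HCDGE/- → run H
t=27: L0/L1/L2 = -/CDGE/- → run C
t=28: L0/L1/L2 = -/CDGE/- → run C
t=29: L0/L1/L2 = -/CDGE/- → run C
t=30: L0/L1/L2 = -/DGE/- → run D
t=31: L0/L1/L2 = -/DGE/- → run D
t=32: L0/L1/L2 = -/DGE/- → run D
t=33: L0/L1/L2 = -/GE/- → run G
t=34: L0/L1/L2 = -/GE/- → run G
t=35: L0/L1/L2 = -/GE/- → run G
t=36: L0/L1/L2 = -/GE/- → run G
t=37: L0/L1/L2 = -/E/G → run E
t=38: L0/L1/L2 = -/E/G → run E
t=39: L0/L1/L2 = -/E/G → run E
t=40: L0/L1/L2 = -/E/G → run E
t=41: L0/L1/L2 = -/-/GE → run G
t=42: L0/L1/L2 = -/-/E → run E
t=43: L0/L1/L2 = -/-/E → run E
t=44: (idle)
t=45: (idle)
t=46: (idle)
t=47: (idle)
t=48: (idle)
t=49: (idle)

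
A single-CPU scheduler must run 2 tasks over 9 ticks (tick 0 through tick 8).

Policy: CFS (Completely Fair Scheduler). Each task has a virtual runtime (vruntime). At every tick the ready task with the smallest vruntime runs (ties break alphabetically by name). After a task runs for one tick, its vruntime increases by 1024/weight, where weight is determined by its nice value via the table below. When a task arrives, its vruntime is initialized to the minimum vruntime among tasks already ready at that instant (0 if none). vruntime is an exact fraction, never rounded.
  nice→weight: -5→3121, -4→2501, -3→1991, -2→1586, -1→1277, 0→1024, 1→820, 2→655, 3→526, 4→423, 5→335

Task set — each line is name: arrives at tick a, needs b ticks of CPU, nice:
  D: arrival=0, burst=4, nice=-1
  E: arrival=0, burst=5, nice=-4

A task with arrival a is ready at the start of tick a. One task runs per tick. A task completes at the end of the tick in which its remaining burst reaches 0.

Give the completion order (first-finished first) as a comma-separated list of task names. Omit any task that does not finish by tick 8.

t=0: vr[D=0 E=0] → run D
t=1: vr[D=1024/1277 E=0] → run E
t=2: vr[D=1024/1277 E=1024/2501] → run E
t=3: vr[D=1024/1277 E=2048/2501] → run D
t=4: vr[D=2048/1277 E=2048/2501] → run E
t=5: vr[D=2048/1277 E=3072/2501] → run E
t=6: vr[D=2048/1277 E=4096/2501] → run D
t=7: vr[D=3072/1277 E=4096/2501] → run E
t=8: vr[D=3072/1277] → run D

completion order = E, D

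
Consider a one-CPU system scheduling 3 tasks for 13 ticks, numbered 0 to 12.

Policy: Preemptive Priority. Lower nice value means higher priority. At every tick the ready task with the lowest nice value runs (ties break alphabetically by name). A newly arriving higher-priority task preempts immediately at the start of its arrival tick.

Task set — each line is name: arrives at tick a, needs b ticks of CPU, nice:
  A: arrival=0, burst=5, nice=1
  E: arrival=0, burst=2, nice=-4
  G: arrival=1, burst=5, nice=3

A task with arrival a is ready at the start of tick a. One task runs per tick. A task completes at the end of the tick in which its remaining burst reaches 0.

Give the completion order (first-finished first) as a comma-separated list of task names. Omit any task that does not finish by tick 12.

completion order = E, A, G

t=0: ready={A,E} → run E
t=1: ready={A,E,G} → run E
t=2: ready={A,G} → run A
t=3: ready={A,G} → run A
t=4: ready={A,G} → run A
t=5: ready={A,G} → run A
t=6: ready={A,G} → run A
t=7: ready={G} → run G
t=8: ready={G} → run G
t=9: ready={G} → run G
t=10: ready={G} → run G
t=11: ready={G} → run G
t=12: (idle)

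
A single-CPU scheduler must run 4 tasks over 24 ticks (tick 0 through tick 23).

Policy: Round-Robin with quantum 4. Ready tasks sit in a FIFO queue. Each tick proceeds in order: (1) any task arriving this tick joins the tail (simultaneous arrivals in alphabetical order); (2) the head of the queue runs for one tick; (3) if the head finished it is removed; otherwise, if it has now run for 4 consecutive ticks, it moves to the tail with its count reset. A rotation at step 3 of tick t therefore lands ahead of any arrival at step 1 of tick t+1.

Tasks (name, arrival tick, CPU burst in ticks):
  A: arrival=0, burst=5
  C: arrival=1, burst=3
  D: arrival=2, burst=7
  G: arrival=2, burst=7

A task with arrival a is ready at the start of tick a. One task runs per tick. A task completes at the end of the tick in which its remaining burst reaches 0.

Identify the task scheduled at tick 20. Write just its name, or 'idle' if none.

running at tick 20 = G

t=0: queue=[A] q_used=0 → run A
t=1: queue=[A,C] q_used=1 → run A
t=2: queue=[A,C,D,G] q_used=2 → run A
t=3: queue=[A,C,D,G] q_used=3 → run A
t=4: queue=[C,D,G,A] q_used=0 → run C
t=5: queue=[C,D,G,A] q_used=1 → run C
t=6: queue=[C,D,G,A] q_used=2 → run C
t=7: queue=[D,G,A] q_used=0 → run D
t=8: queue=[D,G,A] q_used=1 → run D
t=9: queue=[D,G,A] q_used=2 → run D
t=10: queue=[D,G,A] q_used=3 → run D
t=11: queue=[G,A,D] q_used=0 → run G
t=12: queue=[G,A,D] q_used=1 → run G
t=13: queue=[G,A,D] q_used=2 → run G
t=14: queue=[G,A,D] q_used=3 → run G
t=15: queue=[A,D,G] q_used=0 → run A
t=16: queue=[D,G] q_used=0 → run D
t=17: queue=[D,G] q_used=1 → run D
t=18: queue=[D,G] q_used=2 → run D
t=19: queue=[G] q_used=0 → run G
t=20: queue=[G] q_used=1 → run G
t=21: queue=[G] q_used=2 → run G
t=22: (idle)
t=23: (idle)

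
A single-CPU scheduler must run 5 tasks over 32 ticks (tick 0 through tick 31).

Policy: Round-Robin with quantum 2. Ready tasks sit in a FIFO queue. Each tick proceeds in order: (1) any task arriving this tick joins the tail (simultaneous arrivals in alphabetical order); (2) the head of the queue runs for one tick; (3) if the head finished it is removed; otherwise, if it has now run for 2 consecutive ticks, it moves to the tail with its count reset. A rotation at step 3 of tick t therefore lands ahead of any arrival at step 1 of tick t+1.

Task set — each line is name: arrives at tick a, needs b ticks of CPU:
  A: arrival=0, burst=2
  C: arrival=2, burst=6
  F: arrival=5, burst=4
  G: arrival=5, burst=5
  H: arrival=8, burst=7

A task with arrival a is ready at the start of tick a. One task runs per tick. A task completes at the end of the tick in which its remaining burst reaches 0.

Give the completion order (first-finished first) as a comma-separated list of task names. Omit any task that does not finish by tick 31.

t=0: queue=[A] q_used=0 → run A
t=1: queue=[A] q_used=1 → run A
t=2: queue=[C] q_used=0 → run C
t=3: queue=[C] q_used=1 → run C
t=4: queue=[C] q_used=0 → run C
t=5: queue=[C,F,G] q_used=1 → run C
t=6: queue=[F,G,C] q_used=0 → run F
t=7: queue=[F,G,C] q_used=1 → run F
t=8: queue=[G,C,F,H] q_used=0 → run G
t=9: queue=[G,C,F,H] q_used=1 → run G
t=10: queue=[C,F,H,G] q_used=0 → run C
t=11: queue=[C,F,H,G] q_used=1 → run C
t=12: queue=[F,H,G] q_used=0 → run F
t=13: queue=[F,H,G] q_used=1 → run F
t=14: queue=[H,G] q_used=0 → run H
t=15: queue=[H,G] q_used=1 → run H
t=16: queue=[G,H] q_used=0 → run G
t=17: queue=[G,H] q_used=1 → run G
t=18: queue=[H,G] q_used=0 → run H
t=19: queue=[H,G] q_used=1 → run H
t=20: queue=[G,H] q_used=0 → run G
t=21: queue=[H] q_used=0 → run H
t=22: queue=[H] q_used=1 → run H
t=23: queue=[H] q_used=0 → run H
t=24: (idle)
t=25: (idle)
t=26: (idle)
t=27: (idle)
t=28: (idle)
t=29: (idle)
t=30: (idle)
t=31: (idle)

completion order = A, C, F, G, H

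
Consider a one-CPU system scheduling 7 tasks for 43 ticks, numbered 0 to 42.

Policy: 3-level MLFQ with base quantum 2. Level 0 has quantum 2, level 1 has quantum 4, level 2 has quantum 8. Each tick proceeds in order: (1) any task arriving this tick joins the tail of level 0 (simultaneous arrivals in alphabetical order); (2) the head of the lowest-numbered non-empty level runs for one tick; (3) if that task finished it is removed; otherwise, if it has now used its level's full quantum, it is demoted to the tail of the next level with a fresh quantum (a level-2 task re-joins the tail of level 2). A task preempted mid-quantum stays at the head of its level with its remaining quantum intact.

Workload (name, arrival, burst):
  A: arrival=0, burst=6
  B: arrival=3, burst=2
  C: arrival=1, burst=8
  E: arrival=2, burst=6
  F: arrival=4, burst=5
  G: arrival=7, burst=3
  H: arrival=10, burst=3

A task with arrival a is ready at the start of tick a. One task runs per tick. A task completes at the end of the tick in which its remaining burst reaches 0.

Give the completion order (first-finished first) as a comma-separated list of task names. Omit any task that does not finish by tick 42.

completion order = B, A, E, F, G, H, C

t=0: L0/L1/L2 = A/-/- → run A
t=1: L0/L1/L2 = AC/-/- → run A
t=2: L0/L1/L2 = CE/A/- → run C
t=3: L0/L1/L2 = CEB/A/- → run C
t=4: L0/L1/L2 = EBF/AC/- → run E
t=5: L0/L1/L2 = EBF/AC/- → run E
t=6: L0/L1/L2 = BF/ACE/- → run B
t=7: L0/L1/L2 = BFG/ACE/- → run B
t=8: L0/L1/L2 = FG/ACE/- → run F
t=9: L0/L1/L2 = FG/ACE/- → run F
t=10: L0/L1/L2 = GH/ACEF/- → run G
t=11: L0/L1/L2 = GH/ACEF/- → run G
t=12: L0/L1/L2 = H/ACEFG/- → run H
t=13: L0/L1/L2 = H/ACEFG/- → run H
t=14: L0/L1/L2 = -/ACEFGH/- → run A
t=15: L0/L1/L2 = -/ACEFGH/- → run A
t=16: L0/L1/L2 = -/ACEFGH/- → run A
t=17: L0/L1/L2 = -/ACEFGH/- → run A
t=18: L0/L1/L2 = -/CEFGH/- → run C
t=19: L0/L1/L2 = -/CEFGH/- → run C
t=20: L0/L1/L2 = -/CEFGH/- → run C
t=21: L0/L1/L2 = -/CEFGH/- → run C
t=22: L0/L1/L2 = -/EFGH/C → run E
t=23: L0/L1/L2 = -/EFGH/C → run E
t=24: L0/L1/L2 = -/EFGH/C → run E
t=25: L0/L1/L2 = -/EFGH/C → run E
t=26: L0/L1/L2 = -/FGH/C → run F
t=27: L0/L1/L2 = -/FGH/C → run F
t=28: L0/L1/L2 = -/FGH/C → run F
t=29: L0/L1/L2 = -/GH/C → run G
t=30: L0/L1/L2 = -/H/C → run H
t=31: L0/L1/L2 = -/-/C → run C
t=32: L0/L1/L2 = -/-/C → run C
t=33: (idle)
t=34: (idle)
t=35: (idle)
t=36: (idle)
t=37: (idle)
t=38: (idle)
t=39: (idle)
t=40: (idle)
t=41: (idle)
t=42: (idle)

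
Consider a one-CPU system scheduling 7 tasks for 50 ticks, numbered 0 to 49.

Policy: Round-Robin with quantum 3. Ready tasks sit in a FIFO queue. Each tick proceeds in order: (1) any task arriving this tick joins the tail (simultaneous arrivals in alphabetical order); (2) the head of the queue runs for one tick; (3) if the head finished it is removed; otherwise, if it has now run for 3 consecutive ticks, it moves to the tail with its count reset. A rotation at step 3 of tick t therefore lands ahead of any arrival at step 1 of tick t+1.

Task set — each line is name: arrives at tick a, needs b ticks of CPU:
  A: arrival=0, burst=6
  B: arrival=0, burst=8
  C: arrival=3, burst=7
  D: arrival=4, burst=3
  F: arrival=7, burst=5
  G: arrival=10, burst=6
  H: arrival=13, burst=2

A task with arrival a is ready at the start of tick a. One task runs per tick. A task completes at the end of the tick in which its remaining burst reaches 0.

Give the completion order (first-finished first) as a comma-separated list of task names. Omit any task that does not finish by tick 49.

t=0: queue=[A,B] q_used=0 → run A
t=1: queue=[A,B] q_used=1 → run A
t=2: queue=[A,B] q_used=2 → run A
t=3: queue=[B,A,C] q_used=0 → run B
t=4: queue=[B,A,C,D] q_used=1 → run B
t=5: queue=[B,A,C,D] q_used=2 → run B
t=6: queue=[A,C,D,B] q_used=0 → run A
t=7: queue=[A,C,D,B,F] q_used=1 → run A
t=8: queue=[A,C,D,B,F] q_used=2 → run A
t=9: queue=[C,D,B,F] q_used=0 → run C
t=10: queue=[C,D,B,F,G] q_used=1 → run C
t=11: queue=[C,D,B,F,G] q_used=2 → run C
t=12: queue=[D,B,F,G,C] q_used=0 → run D
t=13: queue=[D,B,F,G,C,H] q_used=1 → run D
t=14: queue=[D,B,F,G,C,H] q_used=2 → run D
t=15: queue=[B,F,G,C,H] q_used=0 → run B
t=16: queue=[B,F,G,C,H] q_used=1 → run B
t=17: queue=[B,F,G,C,H] q_used=2 → run B
t=18: queue=[F,G,C,H,B] q_used=0 → run F
t=19: queue=[F,G,C,H,B] q_used=1 → run F
t=20: queue=[F,G,C,H,B] q_used=2 → run F
t=21: queue=[G,C,H,B,F] q_used=0 → run G
t=22: queue=[G,C,H,B,F] q_used=1 → run G
t=23: queue=[G,C,H,B,F] q_used=2 → run G
t=24: queue=[C,H,B,F,G] q_used=0 → run C
t=25: queue=[C,H,B,F,G] q_used=1 → run C
t=26: queue=[C,H,B,F,G] q_used=2 → run C
t=27: queue=[H,B,F,G,C] q_used=0 → run H
t=28: queue=[H,B,F,G,C] q_used=1 → run H
t=29: queue=[B,F,G,C] q_used=0 → run B
t=30: queue=[B,F,G,C] q_used=1 → run B
t=31: queue=[F,G,C] q_used=0 → run F
t=32: queue=[F,G,C] q_used=1 → run F
t=33: queue=[G,C] q_used=0 → run G
t=34: queue=[G,C] q_used=1 → run G
t=35: queue=[G,C] q_used=2 → run G
t=36: queue=[C] q_used=0 → run C
t=37: (idle)
t=38: (idle)
t=39: (idle)
t=40: (idle)
t=41: (idle)
t=42: (idle)
t=43: (idle)
t=44: (idle)
t=45: (idle)
t=46: (idle)
t=47: (idle)
t=48: (idle)
t=49: (idle)

completion order = A, D, H, B, F, G, C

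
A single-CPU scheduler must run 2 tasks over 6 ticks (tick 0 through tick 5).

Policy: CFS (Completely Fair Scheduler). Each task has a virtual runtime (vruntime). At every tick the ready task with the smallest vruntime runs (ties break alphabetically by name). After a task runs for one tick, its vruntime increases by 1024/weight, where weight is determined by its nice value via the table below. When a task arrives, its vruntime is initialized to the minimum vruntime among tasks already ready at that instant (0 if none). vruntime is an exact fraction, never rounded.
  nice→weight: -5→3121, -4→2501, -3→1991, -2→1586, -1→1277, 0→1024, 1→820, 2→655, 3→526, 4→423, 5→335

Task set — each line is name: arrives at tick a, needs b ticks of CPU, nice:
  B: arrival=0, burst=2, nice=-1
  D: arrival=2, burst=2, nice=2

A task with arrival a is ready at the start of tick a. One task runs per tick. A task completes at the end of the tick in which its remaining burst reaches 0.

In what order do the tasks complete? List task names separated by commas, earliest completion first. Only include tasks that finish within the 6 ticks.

t=0: vr[B=0] → run B
t=1: vr[B=1024/1277] → run B
t=2: vr[D=0] → run D
t=3: vr[D=1024/655] → run D
t=4: (idle)
t=5: (idle)

completion order = B, D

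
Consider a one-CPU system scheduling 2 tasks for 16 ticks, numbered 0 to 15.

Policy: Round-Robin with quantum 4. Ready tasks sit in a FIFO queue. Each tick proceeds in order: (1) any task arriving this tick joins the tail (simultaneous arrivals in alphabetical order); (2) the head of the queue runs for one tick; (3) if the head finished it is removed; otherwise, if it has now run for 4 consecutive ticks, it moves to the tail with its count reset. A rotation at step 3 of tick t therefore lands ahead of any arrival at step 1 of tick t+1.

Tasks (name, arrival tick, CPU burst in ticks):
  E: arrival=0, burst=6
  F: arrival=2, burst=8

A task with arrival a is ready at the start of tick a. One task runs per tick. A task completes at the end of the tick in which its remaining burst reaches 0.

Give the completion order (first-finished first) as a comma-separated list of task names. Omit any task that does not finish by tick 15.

completion order = E, F

t=0: queue=[E] q_used=0 → run E
t=1: queue=[E] q_used=1 → run E
t=2: queue=[E,F] q_used=2 → run E
t=3: queue=[E,F] q_used=3 → run E
t=4: queue=[F,E] q_used=0 → run F
t=5: queue=[F,E] q_used=1 → run F
t=6: queue=[F,E] q_used=2 → run F
t=7: queue=[F,E] q_used=3 → run F
t=8: queue=[E,F] q_used=0 → run E
t=9: queue=[E,F] q_used=1 → run E
t=10: queue=[F] q_used=0 → run F
t=11: queue=[F] q_used=1 → run F
t=12: queue=[F] q_used=2 → run F
t=13: queue=[F] q_used=3 → run F
t=14: (idle)
t=15: (idle)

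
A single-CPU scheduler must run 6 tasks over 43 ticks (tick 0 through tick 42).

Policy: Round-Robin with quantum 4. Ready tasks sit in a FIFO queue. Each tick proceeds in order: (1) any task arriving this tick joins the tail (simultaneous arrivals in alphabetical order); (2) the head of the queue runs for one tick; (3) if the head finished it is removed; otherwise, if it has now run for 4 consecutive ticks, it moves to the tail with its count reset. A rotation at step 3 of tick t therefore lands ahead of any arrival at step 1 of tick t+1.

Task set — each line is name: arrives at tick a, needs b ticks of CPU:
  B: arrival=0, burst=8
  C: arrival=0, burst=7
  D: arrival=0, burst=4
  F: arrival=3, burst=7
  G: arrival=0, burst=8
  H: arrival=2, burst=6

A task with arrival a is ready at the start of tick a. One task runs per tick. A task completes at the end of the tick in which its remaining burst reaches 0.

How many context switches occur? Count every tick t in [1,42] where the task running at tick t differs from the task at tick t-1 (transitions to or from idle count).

context switches = 11

t=0: queue=[B,C,D,G] q_used=0 → run B
t=1: queue=[B,C,D,G] q_used=1 → run B
t=2: queue=[B,C,D,G,H] q_used=2 → run B
t=3: queue=[B,C,D,G,H,F] q_used=3 → run B
t=4: queue=[C,D,G,H,F,B] q_used=0 → run C
t=5: queue=[C,D,G,H,F,B] q_used=1 → run C
t=6: queue=[C,D,G,H,F,B] q_used=2 → run C
t=7: queue=[C,D,G,H,F,B] q_used=3 → run C
t=8: queue=[D,G,H,F,B,C] q_used=0 → run D
t=9: queue=[D,G,H,F,B,C] q_used=1 → run D
t=10: queue=[D,G,H,F,B,C] q_used=2 → run D
t=11: queue=[D,G,H,F,B,C] q_used=3 → run D
t=12: queue=[G,H,F,B,C] q_used=0 → run G
t=13: queue=[G,H,F,B,C] q_used=1 → run G
t=14: queue=[G,H,F,B,C] q_used=2 → run G
t=15: queue=[G,H,F,B,C] q_used=3 → run G
t=16: queue=[H,F,B,C,G] q_used=0 → run H
t=17: queue=[H,F,B,C,G] q_used=1 → run H
t=18: queue=[H,F,B,C,G] q_used=2 → run H
t=19: queue=[H,F,B,C,G] q_used=3 → run H
t=20: queue=[F,B,C,G,H] q_used=0 → run F
t=21: queue=[F,B,C,G,H] q_used=1 → run F
t=22: queue=[F,B,C,G,H] q_used=2 → run F
t=23: queue=[F,B,C,G,H] q_used=3 → run F
t=24: queue=[B,C,G,H,F] q_used=0 → run B
t=25: queue=[B,C,G,H,F] q_used=1 → run B
t=26: queue=[B,C,G,H,F] q_used=2 → run B
t=27: queue=[B,C,G,H,F] q_used=3 → run B
t=28: queue=[C,G,H,F] q_used=0 → run C
t=29: queue=[C,G,H,F] q_used=1 → run C
t=30: queue=[C,G,H,F] q_used=2 → run C
t=31: queue=[G,H,F] q_used=0 → run G
t=32: queue=[G,H,F] q_used=1 → run G
t=33: queue=[G,H,F] q_used=2 → run G
t=34: queue=[G,H,F] q_used=3 → run G
t=35: queue=[H,F] q_used=0 → run H
t=36: queue=[H,F] q_used=1 → run H
t=37: queue=[F] q_used=0 → run F
t=38: queue=[F] q_used=1 → run F
t=39: queue=[F] q_used=2 → run F
t=40: (idle)
t=41: (idle)
t=42: (idle)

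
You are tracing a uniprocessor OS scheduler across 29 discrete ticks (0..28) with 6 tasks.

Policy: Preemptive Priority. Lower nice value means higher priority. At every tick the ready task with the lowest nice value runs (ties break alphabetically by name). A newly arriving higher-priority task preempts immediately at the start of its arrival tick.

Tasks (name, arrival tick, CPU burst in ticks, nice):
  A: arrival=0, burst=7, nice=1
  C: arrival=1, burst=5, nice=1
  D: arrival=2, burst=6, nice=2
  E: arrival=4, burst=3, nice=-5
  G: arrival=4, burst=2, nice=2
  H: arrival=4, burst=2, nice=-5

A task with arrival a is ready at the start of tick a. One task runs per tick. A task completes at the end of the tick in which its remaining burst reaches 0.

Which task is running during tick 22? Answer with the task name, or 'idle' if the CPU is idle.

t=0: ready={A} → run A
t=1: ready={A,C} → run A
t=2: ready={A,C,D} → run A
t=3: ready={A,C,D} → run A
t=4: ready={A,C,D,E,G,H} → run E
t=5: ready={A,C,D,E,G,H} → run E
t=6: ready={A,C,D,E,G,H} → run E
t=7: ready={A,C,D,G,H} → run H
t=8: ready={A,C,D,G,H} → run H
t=9: ready={A,C,D,G} → run A
t=10: ready={A,C,D,G} → run A
t=11: ready={A,C,D,G} → run A
t=12: ready={C,D,G} → run C
t=13: ready={C,D,G} → run C
t=14: ready={C,D,G} → run C
t=15: ready={C,D,G} → run C
t=16: ready={C,D,G} → run C
t=17: ready={D,G} → run D
t=18: ready={D,G} → run D
t=19: ready={D,G} → run D
t=20: ready={D,G} → run D
t=21: ready={D,G} → run D
t=22: ready={D,G} → run D
t=23: ready={G} → run G
t=24: ready={G} → run G
t=25: (idle)
t=26: (idle)
t=27: (idle)
t=28: (idle)

running at tick 22 = D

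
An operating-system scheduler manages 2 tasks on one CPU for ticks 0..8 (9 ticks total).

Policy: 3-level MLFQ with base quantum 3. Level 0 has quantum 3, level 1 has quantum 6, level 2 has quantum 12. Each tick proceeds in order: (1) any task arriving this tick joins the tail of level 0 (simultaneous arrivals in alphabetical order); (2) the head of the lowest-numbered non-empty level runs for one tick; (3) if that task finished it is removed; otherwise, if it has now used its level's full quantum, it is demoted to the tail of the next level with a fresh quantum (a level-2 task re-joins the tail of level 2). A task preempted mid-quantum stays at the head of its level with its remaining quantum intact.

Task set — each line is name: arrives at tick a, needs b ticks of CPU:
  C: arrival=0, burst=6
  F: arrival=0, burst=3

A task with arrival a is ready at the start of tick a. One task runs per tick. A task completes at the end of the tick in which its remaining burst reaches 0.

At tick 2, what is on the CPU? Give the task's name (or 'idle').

t=0: L0/L1/L2 = CF/-/- → run C
t=1: L0/L1/L2 = CF/-/- → run C
t=2: L0/L1/L2 = CF/-/- → run C
t=3: L0/L1/L2 = F/C/- → run F
t=4: L0/L1/L2 = F/C/- → run F
t=5: L0/L1/L2 = F/C/- → run F
t=6: L0/L1/L2 = -/C/- → run C
t=7: L0/L1/L2 = -/C/- → run C
t=8: L0/L1/L2 = -/C/- → run C

running at tick 2 = C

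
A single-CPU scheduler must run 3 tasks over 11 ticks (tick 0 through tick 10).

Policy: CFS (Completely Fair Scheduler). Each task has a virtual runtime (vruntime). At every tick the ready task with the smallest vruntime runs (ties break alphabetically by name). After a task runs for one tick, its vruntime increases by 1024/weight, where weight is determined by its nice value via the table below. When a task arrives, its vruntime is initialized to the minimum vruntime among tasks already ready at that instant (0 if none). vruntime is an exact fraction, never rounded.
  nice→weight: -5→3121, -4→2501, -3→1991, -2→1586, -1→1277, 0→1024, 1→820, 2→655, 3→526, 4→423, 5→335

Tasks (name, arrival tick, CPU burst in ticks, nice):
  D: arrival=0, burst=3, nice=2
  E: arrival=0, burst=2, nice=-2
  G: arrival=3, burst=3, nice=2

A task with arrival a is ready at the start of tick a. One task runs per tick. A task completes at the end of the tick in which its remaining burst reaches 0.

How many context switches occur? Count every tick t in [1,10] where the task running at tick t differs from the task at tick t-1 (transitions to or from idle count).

t=0: vr[D=0 E=0] → run D
t=1: vr[D=1024/655 E=0] → run E
t=2: vr[D=1024/655 E=512/793] → run E
t=3: vr[D=1024/655 G=1024/655] → run D
t=4: vr[D=2048/655 G=1024/655] → run G
t=5: vr[D=2048/655 G=2048/655] → run D
t=6: vr[G=2048/655] → run G
t=7: vr[G=3072/655] → run G
t=8: (idle)
t=9: (idle)
t=10: (idle)

context switches = 6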